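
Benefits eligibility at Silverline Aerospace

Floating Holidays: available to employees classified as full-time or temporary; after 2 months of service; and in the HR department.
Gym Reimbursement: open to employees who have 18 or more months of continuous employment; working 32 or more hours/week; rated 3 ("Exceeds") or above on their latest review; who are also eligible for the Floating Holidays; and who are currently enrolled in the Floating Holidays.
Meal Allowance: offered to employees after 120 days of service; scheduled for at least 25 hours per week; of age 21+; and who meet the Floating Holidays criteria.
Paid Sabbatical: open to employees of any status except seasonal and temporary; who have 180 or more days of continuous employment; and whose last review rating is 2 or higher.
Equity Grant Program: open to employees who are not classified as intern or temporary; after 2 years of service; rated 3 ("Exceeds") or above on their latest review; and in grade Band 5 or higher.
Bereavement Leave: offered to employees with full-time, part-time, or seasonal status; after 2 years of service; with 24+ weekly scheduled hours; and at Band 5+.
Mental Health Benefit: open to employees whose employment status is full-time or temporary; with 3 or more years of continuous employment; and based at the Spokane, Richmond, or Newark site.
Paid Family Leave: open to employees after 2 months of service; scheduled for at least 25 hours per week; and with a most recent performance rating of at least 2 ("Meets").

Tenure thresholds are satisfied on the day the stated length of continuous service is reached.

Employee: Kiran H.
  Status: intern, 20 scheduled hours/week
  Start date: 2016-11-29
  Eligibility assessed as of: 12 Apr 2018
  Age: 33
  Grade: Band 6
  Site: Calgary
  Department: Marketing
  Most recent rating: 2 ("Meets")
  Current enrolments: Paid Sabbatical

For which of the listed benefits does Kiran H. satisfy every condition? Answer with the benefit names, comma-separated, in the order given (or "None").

Service from 2016-11-29 to 12 Apr 2018: 499 days.
Floating Holidays — status intern ✗ (requires full-time or temporary) → not eligible.
Gym Reimbursement — service 499 days < 18 months (≈540 days) ✗ → not eligible.
Meal Allowance — service 499 days ≥ 120 days ✓; 20 hrs/wk < 25 ✗ → not eligible.
Paid Sabbatical — status intern ✓ (not excluded); service 499 days ≥ 180 days ✓; rating 2 ≥ 2 ✓ → eligible.
Equity Grant Program — status intern ✗ (excluded) → not eligible.
Bereavement Leave — status intern ✗ (requires full-time, part-time, or seasonal) → not eligible.
Mental Health Benefit — status intern ✗ (requires full-time or temporary) → not eligible.
Paid Family Leave — service 499 days ≥ 2 months (≈60 days) ✓; 20 hrs/wk < 25 ✗ → not eligible.

Paid Sabbatical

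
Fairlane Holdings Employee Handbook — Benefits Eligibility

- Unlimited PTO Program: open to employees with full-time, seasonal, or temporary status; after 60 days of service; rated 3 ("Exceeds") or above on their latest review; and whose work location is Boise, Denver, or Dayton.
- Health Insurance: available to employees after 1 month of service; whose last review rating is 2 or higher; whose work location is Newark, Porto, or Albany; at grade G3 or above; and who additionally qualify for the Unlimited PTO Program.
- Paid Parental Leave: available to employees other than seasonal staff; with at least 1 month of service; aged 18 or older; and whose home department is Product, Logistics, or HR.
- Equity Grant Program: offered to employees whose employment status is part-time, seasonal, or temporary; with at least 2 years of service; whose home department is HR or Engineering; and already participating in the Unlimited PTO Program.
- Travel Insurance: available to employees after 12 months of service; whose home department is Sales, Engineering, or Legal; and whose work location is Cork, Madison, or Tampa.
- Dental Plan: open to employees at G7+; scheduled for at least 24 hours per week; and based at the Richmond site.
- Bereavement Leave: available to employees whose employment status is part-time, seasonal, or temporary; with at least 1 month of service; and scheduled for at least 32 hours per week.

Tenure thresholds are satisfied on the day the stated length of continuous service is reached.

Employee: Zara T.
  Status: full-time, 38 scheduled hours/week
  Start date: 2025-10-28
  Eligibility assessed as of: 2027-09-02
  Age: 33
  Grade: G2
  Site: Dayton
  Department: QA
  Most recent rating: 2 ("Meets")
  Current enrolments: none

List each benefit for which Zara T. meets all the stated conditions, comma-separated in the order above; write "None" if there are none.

None

Service from 2025-10-28 to 2027-09-02: 674 days.
Unlimited PTO Program — status full-time ✓; service 674 days ≥ 60 days ✓; rating 2 < 3 ✗ → not eligible.
Health Insurance — service 674 days ≥ 1 month (≈30 days) ✓; rating 2 ≥ 2 ✓; site Dayton ✗ (not Newark, Porto, or Albany) → not eligible.
Paid Parental Leave — status full-time ✓ (not excluded); service 674 days ≥ 1 month (≈30 days) ✓; age 33 ≥ 18 ✓; dept QA ✗ → not eligible.
Equity Grant Program — status full-time ✗ (requires part-time, seasonal, or temporary) → not eligible.
Travel Insurance — service 674 days ≥ 12 months (≈360 days) ✓; dept QA ✗ → not eligible.
Dental Plan — grade G2 < G7 ✗ → not eligible.
Bereavement Leave — status full-time ✗ (requires part-time, seasonal, or temporary) → not eligible.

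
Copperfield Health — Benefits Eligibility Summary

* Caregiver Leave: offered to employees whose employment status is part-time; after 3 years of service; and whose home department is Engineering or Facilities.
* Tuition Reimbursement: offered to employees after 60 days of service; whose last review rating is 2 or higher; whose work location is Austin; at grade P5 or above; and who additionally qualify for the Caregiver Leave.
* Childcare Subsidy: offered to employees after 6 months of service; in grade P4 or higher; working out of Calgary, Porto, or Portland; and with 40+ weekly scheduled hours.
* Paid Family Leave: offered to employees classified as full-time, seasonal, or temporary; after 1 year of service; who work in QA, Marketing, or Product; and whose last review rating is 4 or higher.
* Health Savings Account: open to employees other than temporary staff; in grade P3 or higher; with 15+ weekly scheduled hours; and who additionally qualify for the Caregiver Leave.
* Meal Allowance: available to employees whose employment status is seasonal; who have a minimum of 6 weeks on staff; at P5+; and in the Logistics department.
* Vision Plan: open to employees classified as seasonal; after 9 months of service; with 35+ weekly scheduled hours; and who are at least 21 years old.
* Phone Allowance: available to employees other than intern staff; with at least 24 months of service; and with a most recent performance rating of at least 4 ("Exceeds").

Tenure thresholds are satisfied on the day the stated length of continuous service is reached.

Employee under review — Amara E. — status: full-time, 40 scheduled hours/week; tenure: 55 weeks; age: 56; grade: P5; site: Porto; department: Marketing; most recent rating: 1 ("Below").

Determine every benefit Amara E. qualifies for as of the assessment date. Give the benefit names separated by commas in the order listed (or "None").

Childcare Subsidy

Caregiver Leave — status full-time ✗ (requires part-time) → not eligible.
Tuition Reimbursement — service 55 weeks ≥ 60 days ✓; rating 1 < 2 ✗ → not eligible.
Childcare Subsidy — service 55 weeks ≥ 6 months (≈180 days) ✓; grade P5 ≥ P4 ✓; site Porto ✓; 40 hrs/wk ≥ 40 ✓ → eligible.
Paid Family Leave — status full-time ✓; service 55 weeks ≥ 1 year (≈365 days) ✓; dept Marketing ✓; rating 1 < 4 ✗ → not eligible.
Health Savings Account — status full-time ✓ (not excluded); grade P5 ≥ P3 ✓; 40 hrs/wk ≥ 15 ✓; not eligible for Caregiver Leave ✗ → not eligible.
Meal Allowance — status full-time ✗ (requires seasonal) → not eligible.
Vision Plan — status full-time ✗ (requires seasonal) → not eligible.
Phone Allowance — status full-time ✓ (not excluded); service 55 weeks < 24 months (≈720 days) ✗ → not eligible.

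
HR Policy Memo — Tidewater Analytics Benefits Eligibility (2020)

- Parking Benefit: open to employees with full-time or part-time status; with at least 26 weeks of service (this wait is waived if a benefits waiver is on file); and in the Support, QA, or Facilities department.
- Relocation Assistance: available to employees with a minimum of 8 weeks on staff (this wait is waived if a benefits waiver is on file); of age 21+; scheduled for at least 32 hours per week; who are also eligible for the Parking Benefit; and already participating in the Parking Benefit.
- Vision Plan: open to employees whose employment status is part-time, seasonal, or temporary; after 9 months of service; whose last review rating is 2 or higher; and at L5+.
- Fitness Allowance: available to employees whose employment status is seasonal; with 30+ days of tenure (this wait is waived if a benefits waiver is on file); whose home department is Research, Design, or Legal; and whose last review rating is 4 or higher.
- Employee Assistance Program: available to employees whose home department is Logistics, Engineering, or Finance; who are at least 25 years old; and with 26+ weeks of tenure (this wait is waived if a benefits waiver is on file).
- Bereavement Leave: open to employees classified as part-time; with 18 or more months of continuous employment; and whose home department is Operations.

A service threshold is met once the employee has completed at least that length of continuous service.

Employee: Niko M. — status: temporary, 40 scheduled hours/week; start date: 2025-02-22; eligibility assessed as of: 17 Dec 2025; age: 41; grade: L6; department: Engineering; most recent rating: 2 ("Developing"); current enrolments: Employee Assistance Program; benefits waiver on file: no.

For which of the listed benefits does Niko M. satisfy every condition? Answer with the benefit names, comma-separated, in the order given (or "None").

Service from 2025-02-22 to 17 Dec 2025: 298 days.
Parking Benefit — status temporary ✗ (requires full-time or part-time) → not eligible.
Relocation Assistance — no waiver, service 298 days ≥ 8 weeks (≈56 days) ✓; age 41 ≥ 21 ✓; 40 hrs/wk ≥ 32 ✓; not eligible for Parking Benefit ✗ → not eligible.
Vision Plan — status temporary ✓; service 298 days ≥ 9 months (≈270 days) ✓; rating 2 ≥ 2 ✓; grade L6 ≥ L5 ✓ → eligible.
Fitness Allowance — status temporary ✗ (requires seasonal) → not eligible.
Employee Assistance Program — dept Engineering ✓; age 41 ≥ 25 ✓; no waiver, service 298 days ≥ 26 weeks (≈182 days) ✓ → eligible.
Bereavement Leave — status temporary ✗ (requires part-time) → not eligible.

Vision Plan, Employee Assistance Program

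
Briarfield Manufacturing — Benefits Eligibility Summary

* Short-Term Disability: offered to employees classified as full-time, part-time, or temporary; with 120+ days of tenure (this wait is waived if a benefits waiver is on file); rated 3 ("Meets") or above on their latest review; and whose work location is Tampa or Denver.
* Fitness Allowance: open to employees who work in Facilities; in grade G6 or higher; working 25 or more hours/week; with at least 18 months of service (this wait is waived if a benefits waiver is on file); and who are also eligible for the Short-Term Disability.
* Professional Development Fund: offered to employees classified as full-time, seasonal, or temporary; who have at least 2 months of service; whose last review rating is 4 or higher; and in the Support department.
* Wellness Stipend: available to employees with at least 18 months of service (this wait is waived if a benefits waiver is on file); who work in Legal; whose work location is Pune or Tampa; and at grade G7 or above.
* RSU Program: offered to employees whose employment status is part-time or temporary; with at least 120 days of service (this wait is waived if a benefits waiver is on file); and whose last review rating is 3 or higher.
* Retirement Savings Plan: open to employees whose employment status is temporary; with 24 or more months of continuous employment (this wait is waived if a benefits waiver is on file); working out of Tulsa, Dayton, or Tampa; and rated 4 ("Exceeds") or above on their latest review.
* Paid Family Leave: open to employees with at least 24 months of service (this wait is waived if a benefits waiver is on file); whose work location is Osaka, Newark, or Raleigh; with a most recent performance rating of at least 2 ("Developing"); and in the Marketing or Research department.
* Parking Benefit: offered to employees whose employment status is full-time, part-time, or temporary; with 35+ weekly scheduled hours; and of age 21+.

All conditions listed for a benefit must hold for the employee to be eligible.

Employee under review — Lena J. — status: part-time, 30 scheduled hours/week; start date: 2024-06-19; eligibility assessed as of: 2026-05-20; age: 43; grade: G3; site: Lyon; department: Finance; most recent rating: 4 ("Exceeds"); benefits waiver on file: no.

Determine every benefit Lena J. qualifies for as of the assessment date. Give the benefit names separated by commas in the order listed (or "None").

Service from 2024-06-19 to 2026-05-20: 700 days.
Short-Term Disability — status part-time ✓; no waiver, service 700 days ≥ 120 days ✓; rating 4 ≥ 3 ✓; site Lyon ✗ (not Tampa or Denver) → not eligible.
Fitness Allowance — dept Finance ✗ → not eligible.
Professional Development Fund — status part-time ✗ (requires full-time, seasonal, or temporary) → not eligible.
Wellness Stipend — no waiver, service 700 days ≥ 18 months (≈540 days) ✓; dept Finance ✗ → not eligible.
RSU Program — status part-time ✓; no waiver, service 700 days ≥ 120 days ✓; rating 4 ≥ 3 ✓ → eligible.
Retirement Savings Plan — status part-time ✗ (requires temporary) → not eligible.
Paid Family Leave — no waiver, service 700 days < 24 months (≈720 days) ✗ → not eligible.
Parking Benefit — status part-time ✓; 30 hrs/wk < 35 ✗ → not eligible.

RSU Program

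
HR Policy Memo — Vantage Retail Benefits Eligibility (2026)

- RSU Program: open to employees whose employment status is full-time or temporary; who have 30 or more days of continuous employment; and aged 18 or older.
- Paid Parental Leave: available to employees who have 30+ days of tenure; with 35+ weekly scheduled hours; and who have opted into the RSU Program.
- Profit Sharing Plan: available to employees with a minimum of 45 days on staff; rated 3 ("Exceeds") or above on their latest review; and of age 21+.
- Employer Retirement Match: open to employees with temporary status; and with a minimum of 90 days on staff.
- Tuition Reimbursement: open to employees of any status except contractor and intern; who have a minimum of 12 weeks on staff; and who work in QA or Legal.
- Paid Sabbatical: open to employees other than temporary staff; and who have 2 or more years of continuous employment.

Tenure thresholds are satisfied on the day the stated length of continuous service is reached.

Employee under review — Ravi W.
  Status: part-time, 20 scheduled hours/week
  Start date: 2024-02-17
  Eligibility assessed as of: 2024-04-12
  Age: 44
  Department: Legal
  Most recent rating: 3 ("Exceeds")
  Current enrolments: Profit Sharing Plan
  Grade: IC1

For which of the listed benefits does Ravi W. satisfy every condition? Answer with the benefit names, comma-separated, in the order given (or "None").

Profit Sharing Plan

Service from 2024-02-17 to 2024-04-12: 55 days.
RSU Program — status part-time ✗ (requires full-time or temporary) → not eligible.
Paid Parental Leave — service 55 days ≥ 30 days ✓; 20 hrs/wk < 35 ✗ → not eligible.
Profit Sharing Plan — service 55 days ≥ 45 days ✓; rating 3 ≥ 3 ✓; age 44 ≥ 21 ✓ → eligible.
Employer Retirement Match — status part-time ✗ (requires temporary) → not eligible.
Tuition Reimbursement — status part-time ✓ (not excluded); service 55 days < 12 weeks (≈84 days) ✗ → not eligible.
Paid Sabbatical — status part-time ✓ (not excluded); service 55 days < 2 years (≈730 days) ✗ → not eligible.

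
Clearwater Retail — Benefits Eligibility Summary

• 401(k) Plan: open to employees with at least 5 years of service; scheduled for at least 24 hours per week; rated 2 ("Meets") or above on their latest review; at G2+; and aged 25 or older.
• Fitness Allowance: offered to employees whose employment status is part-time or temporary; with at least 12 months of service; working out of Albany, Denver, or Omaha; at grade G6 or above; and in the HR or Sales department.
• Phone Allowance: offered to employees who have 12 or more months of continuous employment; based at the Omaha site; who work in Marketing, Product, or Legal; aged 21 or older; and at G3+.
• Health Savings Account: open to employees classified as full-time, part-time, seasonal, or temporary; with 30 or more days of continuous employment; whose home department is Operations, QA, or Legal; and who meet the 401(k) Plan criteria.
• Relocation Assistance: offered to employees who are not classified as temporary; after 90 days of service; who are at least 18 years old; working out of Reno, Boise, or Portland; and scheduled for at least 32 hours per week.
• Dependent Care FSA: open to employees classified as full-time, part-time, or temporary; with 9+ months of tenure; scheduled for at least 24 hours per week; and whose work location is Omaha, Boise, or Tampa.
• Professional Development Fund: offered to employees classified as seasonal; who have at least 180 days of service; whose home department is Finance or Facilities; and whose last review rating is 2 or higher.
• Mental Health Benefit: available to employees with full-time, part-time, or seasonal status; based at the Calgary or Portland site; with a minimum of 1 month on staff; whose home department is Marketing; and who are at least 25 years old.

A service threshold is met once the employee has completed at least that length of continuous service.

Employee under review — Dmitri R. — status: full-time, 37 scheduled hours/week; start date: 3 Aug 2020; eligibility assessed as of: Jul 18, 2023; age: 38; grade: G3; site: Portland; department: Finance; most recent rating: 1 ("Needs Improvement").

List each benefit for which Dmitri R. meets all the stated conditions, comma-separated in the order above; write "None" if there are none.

Service from 3 Aug 2020 to Jul 18, 2023: 1079 days.
401(k) Plan — service 1079 days < 5 years (≈1825 days) ✗ → not eligible.
Fitness Allowance — status full-time ✗ (requires part-time or temporary) → not eligible.
Phone Allowance — service 1079 days ≥ 12 months (≈360 days) ✓; site Portland ✗ (not Omaha) → not eligible.
Health Savings Account — status full-time ✓; service 1079 days ≥ 30 days ✓; dept Finance ✗ → not eligible.
Relocation Assistance — status full-time ✓ (not excluded); service 1079 days ≥ 90 days ✓; age 38 ≥ 18 ✓; site Portland ✓; 37 hrs/wk ≥ 32 ✓ → eligible.
Dependent Care FSA — status full-time ✓; service 1079 days ≥ 9 months (≈270 days) ✓; 37 hrs/wk ≥ 24 ✓; site Portland ✗ (not Omaha, Boise, or Tampa) → not eligible.
Professional Development Fund — status full-time ✗ (requires seasonal) → not eligible.
Mental Health Benefit — status full-time ✓; site Portland ✓; service 1079 days ≥ 1 month (≈30 days) ✓; dept Finance ✗ → not eligible.

Relocation Assistance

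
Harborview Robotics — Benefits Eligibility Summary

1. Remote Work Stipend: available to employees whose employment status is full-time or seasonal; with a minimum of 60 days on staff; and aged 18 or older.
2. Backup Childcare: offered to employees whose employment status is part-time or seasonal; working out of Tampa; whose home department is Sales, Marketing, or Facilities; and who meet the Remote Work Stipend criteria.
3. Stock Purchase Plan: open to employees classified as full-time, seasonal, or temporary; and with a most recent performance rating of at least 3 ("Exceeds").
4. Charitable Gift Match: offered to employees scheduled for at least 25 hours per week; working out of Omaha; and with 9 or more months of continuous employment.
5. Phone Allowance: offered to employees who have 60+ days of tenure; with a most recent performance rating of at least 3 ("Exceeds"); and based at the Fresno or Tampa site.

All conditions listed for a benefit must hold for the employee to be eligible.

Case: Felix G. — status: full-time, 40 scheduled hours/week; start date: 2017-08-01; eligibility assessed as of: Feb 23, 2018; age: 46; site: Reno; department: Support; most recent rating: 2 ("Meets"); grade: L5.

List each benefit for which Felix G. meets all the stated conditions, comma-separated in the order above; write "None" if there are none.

Remote Work Stipend

Service from 2017-08-01 to Feb 23, 2018: 206 days.
Remote Work Stipend — status full-time ✓; service 206 days ≥ 60 days ✓; age 46 ≥ 18 ✓ → eligible.
Backup Childcare — status full-time ✗ (requires part-time or seasonal) → not eligible.
Stock Purchase Plan — status full-time ✓; rating 2 < 3 ✗ → not eligible.
Charitable Gift Match — 40 hrs/wk ≥ 25 ✓; site Reno ✗ (not Omaha) → not eligible.
Phone Allowance — service 206 days ≥ 60 days ✓; rating 2 < 3 ✗ → not eligible.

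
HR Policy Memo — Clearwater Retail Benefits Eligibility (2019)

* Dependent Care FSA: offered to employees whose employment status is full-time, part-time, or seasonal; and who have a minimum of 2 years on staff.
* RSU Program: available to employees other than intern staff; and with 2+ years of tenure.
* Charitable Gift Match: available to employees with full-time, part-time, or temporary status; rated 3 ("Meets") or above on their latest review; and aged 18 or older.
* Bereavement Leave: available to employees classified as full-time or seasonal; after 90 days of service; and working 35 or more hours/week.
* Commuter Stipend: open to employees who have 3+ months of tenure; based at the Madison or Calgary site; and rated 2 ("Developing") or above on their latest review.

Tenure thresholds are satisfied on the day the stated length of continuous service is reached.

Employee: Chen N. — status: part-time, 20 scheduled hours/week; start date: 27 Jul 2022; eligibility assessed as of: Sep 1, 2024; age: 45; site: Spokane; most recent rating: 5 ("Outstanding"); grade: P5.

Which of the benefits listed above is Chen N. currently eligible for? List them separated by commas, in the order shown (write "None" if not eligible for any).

Service from 27 Jul 2022 to Sep 1, 2024: 767 days.
Dependent Care FSA — status part-time ✓; service 767 days ≥ 2 years (≈730 days) ✓ → eligible.
RSU Program — status part-time ✓ (not excluded); service 767 days ≥ 2 years (≈730 days) ✓ → eligible.
Charitable Gift Match — status part-time ✓; rating 5 ≥ 3 ✓; age 45 ≥ 18 ✓ → eligible.
Bereavement Leave — status part-time ✗ (requires full-time or seasonal) → not eligible.
Commuter Stipend — service 767 days ≥ 3 months (≈90 days) ✓; site Spokane ✗ (not Madison or Calgary) → not eligible.

Dependent Care FSA, RSU Program, Charitable Gift Match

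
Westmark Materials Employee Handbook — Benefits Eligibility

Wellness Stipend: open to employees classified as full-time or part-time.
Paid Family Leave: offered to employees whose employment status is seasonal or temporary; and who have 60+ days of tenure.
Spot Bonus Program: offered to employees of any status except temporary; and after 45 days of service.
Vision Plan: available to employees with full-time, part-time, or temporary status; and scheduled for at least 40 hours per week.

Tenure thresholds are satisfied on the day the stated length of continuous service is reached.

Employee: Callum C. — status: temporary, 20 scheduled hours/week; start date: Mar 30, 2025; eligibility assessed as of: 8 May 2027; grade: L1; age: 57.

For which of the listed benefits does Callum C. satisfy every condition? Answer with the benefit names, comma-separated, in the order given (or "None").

Paid Family Leave

Service from Mar 30, 2025 to 8 May 2027: 769 days.
Wellness Stipend — status temporary ✗ (requires full-time or part-time) → not eligible.
Paid Family Leave — status temporary ✓; service 769 days ≥ 60 days ✓ → eligible.
Spot Bonus Program — status temporary ✗ (excluded) → not eligible.
Vision Plan — status temporary ✓; 20 hrs/wk < 40 ✗ → not eligible.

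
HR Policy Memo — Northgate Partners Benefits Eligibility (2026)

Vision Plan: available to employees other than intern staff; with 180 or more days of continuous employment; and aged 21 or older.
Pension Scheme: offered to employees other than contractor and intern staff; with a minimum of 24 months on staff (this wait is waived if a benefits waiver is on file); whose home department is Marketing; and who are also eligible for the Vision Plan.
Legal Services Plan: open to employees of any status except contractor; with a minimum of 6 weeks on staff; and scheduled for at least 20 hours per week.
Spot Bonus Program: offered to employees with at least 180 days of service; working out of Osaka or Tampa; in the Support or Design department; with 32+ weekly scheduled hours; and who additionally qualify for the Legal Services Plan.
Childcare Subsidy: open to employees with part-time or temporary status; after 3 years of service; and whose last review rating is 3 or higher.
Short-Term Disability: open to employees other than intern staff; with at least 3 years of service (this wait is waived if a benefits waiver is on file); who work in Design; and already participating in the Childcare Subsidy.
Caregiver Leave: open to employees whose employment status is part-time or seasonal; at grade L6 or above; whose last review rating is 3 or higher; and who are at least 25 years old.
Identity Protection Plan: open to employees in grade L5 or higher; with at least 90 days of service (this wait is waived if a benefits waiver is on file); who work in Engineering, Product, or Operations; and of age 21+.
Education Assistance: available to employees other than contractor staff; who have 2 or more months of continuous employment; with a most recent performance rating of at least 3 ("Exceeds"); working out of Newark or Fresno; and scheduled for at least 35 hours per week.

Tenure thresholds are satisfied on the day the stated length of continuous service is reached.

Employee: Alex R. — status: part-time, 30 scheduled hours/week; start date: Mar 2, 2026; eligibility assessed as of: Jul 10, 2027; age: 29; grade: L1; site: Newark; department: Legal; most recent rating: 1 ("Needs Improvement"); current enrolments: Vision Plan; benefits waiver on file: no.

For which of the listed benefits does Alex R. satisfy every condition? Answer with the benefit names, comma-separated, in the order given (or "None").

Vision Plan, Legal Services Plan

Service from Mar 2, 2026 to Jul 10, 2027: 495 days.
Vision Plan — status part-time ✓ (not excluded); service 495 days ≥ 180 days ✓; age 29 ≥ 21 ✓ → eligible.
Pension Scheme — status part-time ✓ (not excluded); no waiver, service 495 days < 24 months (≈720 days) ✗ → not eligible.
Legal Services Plan — status part-time ✓ (not excluded); service 495 days ≥ 6 weeks (≈42 days) ✓; 30 hrs/wk ≥ 20 ✓ → eligible.
Spot Bonus Program — service 495 days ≥ 180 days ✓; site Newark ✗ (not Osaka or Tampa) → not eligible.
Childcare Subsidy — status part-time ✓; service 495 days < 3 years (≈1095 days) ✗ → not eligible.
Short-Term Disability — status part-time ✓ (not excluded); no waiver, service 495 days < 3 years (≈1095 days) ✗ → not eligible.
Caregiver Leave — status part-time ✓; grade L1 < L6 ✗ → not eligible.
Identity Protection Plan — grade L1 < L5 ✗ → not eligible.
Education Assistance — status part-time ✓ (not excluded); service 495 days ≥ 2 months (≈60 days) ✓; rating 1 < 3 ✗ → not eligible.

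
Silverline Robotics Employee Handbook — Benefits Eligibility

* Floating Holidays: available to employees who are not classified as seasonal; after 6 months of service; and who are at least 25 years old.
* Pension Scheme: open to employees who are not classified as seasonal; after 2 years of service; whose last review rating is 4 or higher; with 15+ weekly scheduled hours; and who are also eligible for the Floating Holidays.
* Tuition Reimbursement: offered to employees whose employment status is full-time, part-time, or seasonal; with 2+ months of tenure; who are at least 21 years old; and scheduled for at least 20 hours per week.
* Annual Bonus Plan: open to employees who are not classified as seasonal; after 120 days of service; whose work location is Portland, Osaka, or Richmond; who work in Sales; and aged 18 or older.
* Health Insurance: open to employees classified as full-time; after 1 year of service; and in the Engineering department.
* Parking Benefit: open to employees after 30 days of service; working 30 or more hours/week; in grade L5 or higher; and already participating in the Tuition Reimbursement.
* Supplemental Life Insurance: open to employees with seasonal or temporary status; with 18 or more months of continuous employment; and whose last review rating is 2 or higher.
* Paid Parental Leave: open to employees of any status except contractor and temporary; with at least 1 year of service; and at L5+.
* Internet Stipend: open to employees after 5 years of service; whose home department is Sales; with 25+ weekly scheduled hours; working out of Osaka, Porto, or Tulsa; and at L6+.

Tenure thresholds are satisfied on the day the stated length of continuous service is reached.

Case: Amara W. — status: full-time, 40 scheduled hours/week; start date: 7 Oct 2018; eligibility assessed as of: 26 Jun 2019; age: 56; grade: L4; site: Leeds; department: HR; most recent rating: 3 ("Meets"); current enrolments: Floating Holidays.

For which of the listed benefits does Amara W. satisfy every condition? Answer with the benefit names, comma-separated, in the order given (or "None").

Service from 7 Oct 2018 to 26 Jun 2019: 262 days.
Floating Holidays — status full-time ✓ (not excluded); service 262 days ≥ 6 months (≈180 days) ✓; age 56 ≥ 25 ✓ → eligible.
Pension Scheme — status full-time ✓ (not excluded); service 262 days < 2 years (≈730 days) ✗ → not eligible.
Tuition Reimbursement — status full-time ✓; service 262 days ≥ 2 months (≈60 days) ✓; age 56 ≥ 21 ✓; 40 hrs/wk ≥ 20 ✓ → eligible.
Annual Bonus Plan — status full-time ✓ (not excluded); service 262 days ≥ 120 days ✓; site Leeds ✗ (not Portland, Osaka, or Richmond) → not eligible.
Health Insurance — status full-time ✓; service 262 days < 1 year (≈365 days) ✗ → not eligible.
Parking Benefit — service 262 days ≥ 30 days ✓; 40 hrs/wk ≥ 30 ✓; grade L4 < L5 ✗ → not eligible.
Supplemental Life Insurance — status full-time ✗ (requires seasonal or temporary) → not eligible.
Paid Parental Leave — status full-time ✓ (not excluded); service 262 days < 1 year (≈365 days) ✗ → not eligible.
Internet Stipend — service 262 days < 5 years (≈1825 days) ✗ → not eligible.

Floating Holidays, Tuition Reimbursement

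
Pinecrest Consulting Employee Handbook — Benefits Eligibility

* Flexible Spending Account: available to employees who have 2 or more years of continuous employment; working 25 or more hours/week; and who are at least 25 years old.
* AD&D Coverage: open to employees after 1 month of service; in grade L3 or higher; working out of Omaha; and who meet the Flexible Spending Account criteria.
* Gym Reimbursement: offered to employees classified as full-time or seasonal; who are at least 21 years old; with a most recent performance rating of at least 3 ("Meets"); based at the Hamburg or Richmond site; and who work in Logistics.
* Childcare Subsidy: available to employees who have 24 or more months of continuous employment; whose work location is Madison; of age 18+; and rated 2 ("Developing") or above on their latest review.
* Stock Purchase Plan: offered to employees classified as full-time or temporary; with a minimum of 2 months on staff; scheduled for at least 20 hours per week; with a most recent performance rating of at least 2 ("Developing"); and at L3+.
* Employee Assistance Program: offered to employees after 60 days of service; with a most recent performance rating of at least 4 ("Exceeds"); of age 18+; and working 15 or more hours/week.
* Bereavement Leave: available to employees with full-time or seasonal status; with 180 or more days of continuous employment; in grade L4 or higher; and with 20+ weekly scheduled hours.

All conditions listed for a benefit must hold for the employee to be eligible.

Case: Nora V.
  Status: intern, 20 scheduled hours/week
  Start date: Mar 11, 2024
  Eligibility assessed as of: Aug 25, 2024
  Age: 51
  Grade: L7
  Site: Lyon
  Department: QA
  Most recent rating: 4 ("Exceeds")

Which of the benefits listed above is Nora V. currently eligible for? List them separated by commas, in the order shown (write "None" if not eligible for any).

Employee Assistance Program

Service from Mar 11, 2024 to Aug 25, 2024: 167 days.
Flexible Spending Account — service 167 days < 2 years (≈730 days) ✗ → not eligible.
AD&D Coverage — service 167 days ≥ 1 month (≈30 days) ✓; grade L7 ≥ L3 ✓; site Lyon ✗ (not Omaha) → not eligible.
Gym Reimbursement — status intern ✗ (requires full-time or seasonal) → not eligible.
Childcare Subsidy — service 167 days < 24 months (≈720 days) ✗ → not eligible.
Stock Purchase Plan — status intern ✗ (requires full-time or temporary) → not eligible.
Employee Assistance Program — service 167 days ≥ 60 days ✓; rating 4 ≥ 4 ✓; age 51 ≥ 18 ✓; 20 hrs/wk ≥ 15 ✓ → eligible.
Bereavement Leave — status intern ✗ (requires full-time or seasonal) → not eligible.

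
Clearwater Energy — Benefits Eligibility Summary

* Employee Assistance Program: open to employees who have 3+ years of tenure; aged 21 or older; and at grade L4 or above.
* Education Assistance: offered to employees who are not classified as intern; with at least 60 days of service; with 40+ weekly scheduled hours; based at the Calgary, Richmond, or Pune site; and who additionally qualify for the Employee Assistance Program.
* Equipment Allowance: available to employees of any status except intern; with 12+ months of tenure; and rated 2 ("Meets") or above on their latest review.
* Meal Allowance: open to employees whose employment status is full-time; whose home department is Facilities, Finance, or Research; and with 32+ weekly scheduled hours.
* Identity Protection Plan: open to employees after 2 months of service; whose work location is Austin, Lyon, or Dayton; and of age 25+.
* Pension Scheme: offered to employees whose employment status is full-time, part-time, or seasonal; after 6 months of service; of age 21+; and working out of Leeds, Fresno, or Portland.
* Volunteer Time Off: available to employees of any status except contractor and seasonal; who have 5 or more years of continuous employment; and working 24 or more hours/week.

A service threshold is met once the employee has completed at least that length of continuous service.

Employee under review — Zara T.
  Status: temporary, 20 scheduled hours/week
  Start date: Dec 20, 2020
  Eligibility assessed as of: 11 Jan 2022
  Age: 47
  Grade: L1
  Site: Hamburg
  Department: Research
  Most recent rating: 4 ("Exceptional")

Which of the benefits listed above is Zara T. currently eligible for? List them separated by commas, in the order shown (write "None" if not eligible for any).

Equipment Allowance

Service from Dec 20, 2020 to 11 Jan 2022: 387 days.
Employee Assistance Program — service 387 days < 3 years (≈1095 days) ✗ → not eligible.
Education Assistance — status temporary ✓ (not excluded); service 387 days ≥ 60 days ✓; 20 hrs/wk < 40 ✗ → not eligible.
Equipment Allowance — status temporary ✓ (not excluded); service 387 days ≥ 12 months (≈360 days) ✓; rating 4 ≥ 2 ✓ → eligible.
Meal Allowance — status temporary ✗ (requires full-time) → not eligible.
Identity Protection Plan — service 387 days ≥ 2 months (≈60 days) ✓; site Hamburg ✗ (not Austin, Lyon, or Dayton) → not eligible.
Pension Scheme — status temporary ✗ (requires full-time, part-time, or seasonal) → not eligible.
Volunteer Time Off — status temporary ✓ (not excluded); service 387 days < 5 years (≈1825 days) ✗ → not eligible.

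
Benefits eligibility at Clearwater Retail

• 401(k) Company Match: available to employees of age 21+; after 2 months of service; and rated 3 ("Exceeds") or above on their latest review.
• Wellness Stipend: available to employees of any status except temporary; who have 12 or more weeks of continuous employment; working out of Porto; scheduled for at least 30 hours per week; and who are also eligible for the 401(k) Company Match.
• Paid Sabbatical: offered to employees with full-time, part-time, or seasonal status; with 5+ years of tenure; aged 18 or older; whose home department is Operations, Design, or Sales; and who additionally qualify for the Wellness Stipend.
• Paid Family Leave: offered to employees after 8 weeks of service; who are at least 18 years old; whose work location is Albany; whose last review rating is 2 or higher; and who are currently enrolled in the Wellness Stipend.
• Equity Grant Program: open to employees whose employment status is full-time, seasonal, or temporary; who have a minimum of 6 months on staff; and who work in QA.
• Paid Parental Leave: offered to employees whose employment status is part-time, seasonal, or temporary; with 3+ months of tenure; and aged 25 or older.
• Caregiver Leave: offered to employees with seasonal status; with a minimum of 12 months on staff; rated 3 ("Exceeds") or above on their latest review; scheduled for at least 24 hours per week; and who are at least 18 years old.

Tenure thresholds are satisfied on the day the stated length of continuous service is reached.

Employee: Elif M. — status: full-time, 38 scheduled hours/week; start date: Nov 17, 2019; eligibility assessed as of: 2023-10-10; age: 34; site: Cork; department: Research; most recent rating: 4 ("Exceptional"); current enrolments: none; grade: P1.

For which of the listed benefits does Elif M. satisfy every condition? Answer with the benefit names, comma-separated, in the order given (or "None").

401(k) Company Match

Service from Nov 17, 2019 to 2023-10-10: 1423 days.
401(k) Company Match — age 34 ≥ 21 ✓; service 1423 days ≥ 2 months (≈60 days) ✓; rating 4 ≥ 3 ✓ → eligible.
Wellness Stipend — status full-time ✓ (not excluded); service 1423 days ≥ 12 weeks (≈84 days) ✓; site Cork ✗ (not Porto) → not eligible.
Paid Sabbatical — status full-time ✓; service 1423 days < 5 years (≈1825 days) ✗ → not eligible.
Paid Family Leave — service 1423 days ≥ 8 weeks (≈56 days) ✓; age 34 ≥ 18 ✓; site Cork ✗ (not Albany) → not eligible.
Equity Grant Program — status full-time ✓; service 1423 days ≥ 6 months (≈180 days) ✓; dept Research ✗ → not eligible.
Paid Parental Leave — status full-time ✗ (requires part-time, seasonal, or temporary) → not eligible.
Caregiver Leave — status full-time ✗ (requires seasonal) → not eligible.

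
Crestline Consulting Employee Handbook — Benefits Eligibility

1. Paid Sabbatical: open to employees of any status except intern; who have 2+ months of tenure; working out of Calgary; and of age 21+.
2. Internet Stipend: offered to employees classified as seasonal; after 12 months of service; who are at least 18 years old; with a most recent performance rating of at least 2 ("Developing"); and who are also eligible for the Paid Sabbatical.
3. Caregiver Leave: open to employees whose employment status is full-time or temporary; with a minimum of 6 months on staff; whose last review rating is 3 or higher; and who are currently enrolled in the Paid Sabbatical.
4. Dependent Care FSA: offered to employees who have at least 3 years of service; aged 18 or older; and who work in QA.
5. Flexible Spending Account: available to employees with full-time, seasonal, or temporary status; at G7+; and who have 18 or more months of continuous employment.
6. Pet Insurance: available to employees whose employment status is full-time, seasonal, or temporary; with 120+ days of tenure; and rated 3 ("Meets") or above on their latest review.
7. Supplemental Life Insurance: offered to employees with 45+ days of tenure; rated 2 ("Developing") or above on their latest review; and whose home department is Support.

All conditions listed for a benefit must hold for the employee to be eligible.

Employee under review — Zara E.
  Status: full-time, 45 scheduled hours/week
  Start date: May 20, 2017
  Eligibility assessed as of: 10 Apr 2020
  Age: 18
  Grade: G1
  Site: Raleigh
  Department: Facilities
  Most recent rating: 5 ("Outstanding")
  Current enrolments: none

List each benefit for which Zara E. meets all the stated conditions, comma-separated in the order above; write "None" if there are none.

Pet Insurance

Service from May 20, 2017 to 10 Apr 2020: 1056 days.
Paid Sabbatical — status full-time ✓ (not excluded); service 1056 days ≥ 2 months (≈60 days) ✓; site Raleigh ✗ (not Calgary) → not eligible.
Internet Stipend — status full-time ✗ (requires seasonal) → not eligible.
Caregiver Leave — status full-time ✓; service 1056 days ≥ 6 months (≈180 days) ✓; rating 5 ≥ 3 ✓; not enrolled in Paid Sabbatical ✗ → not eligible.
Dependent Care FSA — service 1056 days < 3 years (≈1095 days) ✗ → not eligible.
Flexible Spending Account — status full-time ✓; grade G1 < G7 ✗ → not eligible.
Pet Insurance — status full-time ✓; service 1056 days ≥ 120 days ✓; rating 5 ≥ 3 ✓ → eligible.
Supplemental Life Insurance — service 1056 days ≥ 45 days ✓; rating 5 ≥ 2 ✓; dept Facilities ✗ → not eligible.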